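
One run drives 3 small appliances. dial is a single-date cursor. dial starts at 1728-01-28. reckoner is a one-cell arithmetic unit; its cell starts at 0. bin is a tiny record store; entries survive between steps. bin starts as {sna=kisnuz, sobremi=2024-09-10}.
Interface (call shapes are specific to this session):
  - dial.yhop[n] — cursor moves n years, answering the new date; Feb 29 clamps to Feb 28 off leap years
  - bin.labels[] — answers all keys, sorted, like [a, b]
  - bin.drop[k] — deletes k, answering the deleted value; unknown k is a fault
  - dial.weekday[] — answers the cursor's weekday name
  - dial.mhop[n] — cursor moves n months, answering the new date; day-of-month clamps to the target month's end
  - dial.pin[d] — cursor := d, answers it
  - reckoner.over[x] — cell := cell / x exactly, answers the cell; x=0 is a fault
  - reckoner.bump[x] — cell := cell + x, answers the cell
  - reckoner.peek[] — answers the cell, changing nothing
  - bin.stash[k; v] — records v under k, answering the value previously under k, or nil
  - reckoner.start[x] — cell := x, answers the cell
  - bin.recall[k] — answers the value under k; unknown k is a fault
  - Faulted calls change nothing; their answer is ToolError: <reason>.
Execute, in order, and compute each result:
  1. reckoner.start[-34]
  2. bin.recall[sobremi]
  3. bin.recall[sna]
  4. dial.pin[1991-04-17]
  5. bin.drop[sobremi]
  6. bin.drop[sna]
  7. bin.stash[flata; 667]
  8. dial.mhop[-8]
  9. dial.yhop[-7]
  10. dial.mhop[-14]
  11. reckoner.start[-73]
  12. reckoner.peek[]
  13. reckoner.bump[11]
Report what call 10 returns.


Step: reckoner.start[x: -34]
Result: -34
Step: bin.recall[k: sobremi]
Result: 2024-09-10
Step: bin.recall[k: sna]
Result: kisnuz
Step: dial.pin[d: 1991-04-17]
Result: 1991-04-17
Step: bin.drop[k: sobremi]
Result: 2024-09-10
Step: bin.drop[k: sna]
Result: kisnuz
Step: bin.stash[k: flata; v: 667]
Result: nil
Step: dial.mhop[n: -8]
Result: 1990-08-17
Step: dial.yhop[n: -7]
Result: 1983-08-17
Step: dial.mhop[n: -14]
Result: 1982-06-17
Step: reckoner.start[x: -73]
Result: -73
Step: reckoner.peek[]
Result: -73
Step: reckoner.bump[x: 11]
Result: -62

Answer: 1982-06-17


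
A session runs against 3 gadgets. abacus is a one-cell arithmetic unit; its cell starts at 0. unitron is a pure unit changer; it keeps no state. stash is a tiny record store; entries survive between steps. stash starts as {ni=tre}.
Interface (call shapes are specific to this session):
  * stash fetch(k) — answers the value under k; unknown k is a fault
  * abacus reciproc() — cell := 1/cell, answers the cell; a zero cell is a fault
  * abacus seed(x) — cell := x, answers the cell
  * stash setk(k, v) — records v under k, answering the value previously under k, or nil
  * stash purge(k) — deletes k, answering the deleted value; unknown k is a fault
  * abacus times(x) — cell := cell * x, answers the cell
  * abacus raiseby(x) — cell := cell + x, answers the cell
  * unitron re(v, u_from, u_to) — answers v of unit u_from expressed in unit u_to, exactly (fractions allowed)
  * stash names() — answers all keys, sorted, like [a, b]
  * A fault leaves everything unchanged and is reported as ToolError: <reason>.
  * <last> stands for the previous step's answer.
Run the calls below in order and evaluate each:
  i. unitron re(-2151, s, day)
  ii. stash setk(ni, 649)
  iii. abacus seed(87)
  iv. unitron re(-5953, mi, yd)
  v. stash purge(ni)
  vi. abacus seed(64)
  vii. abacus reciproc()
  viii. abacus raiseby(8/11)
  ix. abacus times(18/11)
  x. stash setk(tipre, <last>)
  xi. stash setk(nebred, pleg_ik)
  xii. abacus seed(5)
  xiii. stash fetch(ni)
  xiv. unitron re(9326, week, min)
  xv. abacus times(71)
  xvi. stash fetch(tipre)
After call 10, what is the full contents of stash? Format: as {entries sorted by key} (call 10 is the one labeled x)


-- unitron re(-2151, s, day) == -239/9600
-- stash setk(ni, 649) == tre
-- abacus seed(87) == 87
-- unitron re(-5953, mi, yd) == -10477280
-- stash purge(ni) == 649
-- abacus seed(64) == 64
-- abacus reciproc() == 1/64
-- abacus raiseby(8/11) == 523/704
-- abacus times(18/11) == 4707/3872
-- stash setk(tipre, <last>) == nil
-- stash setk(nebred, pleg_ik) == nil
-- abacus seed(5) == 5
-- stash fetch(ni) == ToolError: no such key ni
-- unitron re(9326, week, min) == 94006080
-- abacus times(71) == 355
-- stash fetch(tipre) == 4707/3872

Answer: {tipre=4707/3872}


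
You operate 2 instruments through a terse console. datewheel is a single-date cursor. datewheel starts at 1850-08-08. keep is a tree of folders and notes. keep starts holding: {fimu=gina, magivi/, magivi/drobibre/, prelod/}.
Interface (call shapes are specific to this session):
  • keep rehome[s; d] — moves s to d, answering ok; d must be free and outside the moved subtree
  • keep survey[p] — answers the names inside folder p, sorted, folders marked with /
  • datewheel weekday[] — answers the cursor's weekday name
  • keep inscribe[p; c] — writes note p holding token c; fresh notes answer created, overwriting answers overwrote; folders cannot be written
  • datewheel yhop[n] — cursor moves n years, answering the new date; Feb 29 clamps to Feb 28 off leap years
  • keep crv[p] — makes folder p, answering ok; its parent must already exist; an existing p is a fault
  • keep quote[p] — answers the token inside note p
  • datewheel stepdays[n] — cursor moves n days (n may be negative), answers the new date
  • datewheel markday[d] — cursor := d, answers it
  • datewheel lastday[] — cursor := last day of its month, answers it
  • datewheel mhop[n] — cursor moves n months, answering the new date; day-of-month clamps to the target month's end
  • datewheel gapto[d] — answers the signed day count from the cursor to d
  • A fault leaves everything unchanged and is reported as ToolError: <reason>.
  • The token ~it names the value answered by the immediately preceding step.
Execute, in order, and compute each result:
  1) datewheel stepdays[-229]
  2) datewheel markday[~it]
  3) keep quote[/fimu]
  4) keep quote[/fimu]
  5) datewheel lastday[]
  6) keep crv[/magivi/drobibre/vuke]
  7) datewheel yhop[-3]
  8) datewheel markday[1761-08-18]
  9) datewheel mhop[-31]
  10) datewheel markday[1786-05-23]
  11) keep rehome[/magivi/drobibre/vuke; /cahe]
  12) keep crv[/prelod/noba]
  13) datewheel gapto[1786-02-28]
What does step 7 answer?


-> datewheel stepdays(n='-229')
<- 1849-12-22
-> datewheel markday(d='~it')
<- 1849-12-22
-> keep quote(p='/fimu')
<- gina
-> keep quote(p='/fimu')
<- gina
-> datewheel lastday()
<- 1849-12-31
-> keep crv(p='/magivi/drobibre/vuke')
<- ok
-> datewheel yhop(n='-3')
<- 1846-12-31
-> datewheel markday(d='1761-08-18')
<- 1761-08-18
-> datewheel mhop(n='-31')
<- 1759-01-18
-> datewheel markday(d='1786-05-23')
<- 1786-05-23
-> keep rehome(s='/magivi/drobibre/vuke', d='/cahe')
<- ok
-> keep crv(p='/prelod/noba')
<- ok
-> datewheel gapto(d='1786-02-28')
<- -84

Answer: 1846-12-31


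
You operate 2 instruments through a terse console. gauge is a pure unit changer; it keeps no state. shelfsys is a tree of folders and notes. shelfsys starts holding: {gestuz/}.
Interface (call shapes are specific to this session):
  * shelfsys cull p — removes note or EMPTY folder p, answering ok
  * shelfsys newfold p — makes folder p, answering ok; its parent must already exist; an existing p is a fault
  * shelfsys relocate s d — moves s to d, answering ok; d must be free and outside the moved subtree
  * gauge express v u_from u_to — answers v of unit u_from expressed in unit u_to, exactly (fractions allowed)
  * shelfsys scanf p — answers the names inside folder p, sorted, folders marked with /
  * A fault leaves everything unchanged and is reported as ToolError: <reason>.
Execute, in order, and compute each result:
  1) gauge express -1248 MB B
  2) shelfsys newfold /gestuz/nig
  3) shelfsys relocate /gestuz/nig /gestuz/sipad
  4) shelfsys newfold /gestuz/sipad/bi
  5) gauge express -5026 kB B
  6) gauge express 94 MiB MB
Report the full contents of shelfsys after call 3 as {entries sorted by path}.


>> gauge express(-1248, MB, B)
<< -1248000000
>> shelfsys newfold(/gestuz/nig)
<< ok
>> shelfsys relocate(/gestuz/nig, /gestuz/sipad)
<< ok
>> shelfsys newfold(/gestuz/sipad/bi)
<< ok
>> gauge express(-5026, kB, B)
<< -5026000
>> gauge express(94, MiB, MB)
<< 1540096/15625

Answer: {gestuz/, gestuz/sipad/}


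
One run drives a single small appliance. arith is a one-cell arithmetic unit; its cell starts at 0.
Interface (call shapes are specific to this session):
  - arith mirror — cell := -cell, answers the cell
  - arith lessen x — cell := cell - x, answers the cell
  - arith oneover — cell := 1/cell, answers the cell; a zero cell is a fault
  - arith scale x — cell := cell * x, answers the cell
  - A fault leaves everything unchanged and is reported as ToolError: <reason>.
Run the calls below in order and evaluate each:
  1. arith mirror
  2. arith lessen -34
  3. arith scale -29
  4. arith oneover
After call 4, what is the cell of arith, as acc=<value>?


Answer: acc=-1/986

Derivation:
> arith mirror
:: 0
> arith lessen -34
:: 34
> arith scale -29
:: -986
> arith oneover
:: -1/986


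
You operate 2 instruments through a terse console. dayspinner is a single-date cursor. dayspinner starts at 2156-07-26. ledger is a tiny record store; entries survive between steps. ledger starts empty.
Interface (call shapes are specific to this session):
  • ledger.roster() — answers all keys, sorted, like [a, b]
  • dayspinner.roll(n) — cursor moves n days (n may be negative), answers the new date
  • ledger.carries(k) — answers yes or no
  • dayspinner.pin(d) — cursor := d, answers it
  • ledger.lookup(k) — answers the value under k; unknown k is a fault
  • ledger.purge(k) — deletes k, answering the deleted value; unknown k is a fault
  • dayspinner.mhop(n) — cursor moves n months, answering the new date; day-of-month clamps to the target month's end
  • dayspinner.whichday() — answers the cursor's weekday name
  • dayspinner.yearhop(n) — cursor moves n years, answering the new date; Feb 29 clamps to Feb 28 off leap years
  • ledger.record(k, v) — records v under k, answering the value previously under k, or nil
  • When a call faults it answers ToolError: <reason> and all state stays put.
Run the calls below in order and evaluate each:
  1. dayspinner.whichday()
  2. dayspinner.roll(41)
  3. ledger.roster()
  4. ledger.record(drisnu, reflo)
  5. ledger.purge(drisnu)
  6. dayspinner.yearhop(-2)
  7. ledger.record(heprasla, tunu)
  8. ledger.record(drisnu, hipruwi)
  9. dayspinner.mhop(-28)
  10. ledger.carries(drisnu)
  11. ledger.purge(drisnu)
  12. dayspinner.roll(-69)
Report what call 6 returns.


;; 1. dayspinner.whichday() : Monday
;; 2. dayspinner.roll(n=41) : 2156-09-05
;; 3. ledger.roster() : []
;; 4. ledger.record(k=drisnu, v=reflo) : nil
;; 5. ledger.purge(k=drisnu) : reflo
;; 6. dayspinner.yearhop(n=-2) : 2154-09-05
;; 7. ledger.record(k=heprasla, v=tunu) : nil
;; 8. ledger.record(k=drisnu, v=hipruwi) : nil
;; 9. dayspinner.mhop(n=-28) : 2152-05-05
;; 10. ledger.carries(k=drisnu) : yes
;; 11. ledger.purge(k=drisnu) : hipruwi
;; 12. dayspinner.roll(n=-69) : 2152-02-26

Answer: 2154-09-05


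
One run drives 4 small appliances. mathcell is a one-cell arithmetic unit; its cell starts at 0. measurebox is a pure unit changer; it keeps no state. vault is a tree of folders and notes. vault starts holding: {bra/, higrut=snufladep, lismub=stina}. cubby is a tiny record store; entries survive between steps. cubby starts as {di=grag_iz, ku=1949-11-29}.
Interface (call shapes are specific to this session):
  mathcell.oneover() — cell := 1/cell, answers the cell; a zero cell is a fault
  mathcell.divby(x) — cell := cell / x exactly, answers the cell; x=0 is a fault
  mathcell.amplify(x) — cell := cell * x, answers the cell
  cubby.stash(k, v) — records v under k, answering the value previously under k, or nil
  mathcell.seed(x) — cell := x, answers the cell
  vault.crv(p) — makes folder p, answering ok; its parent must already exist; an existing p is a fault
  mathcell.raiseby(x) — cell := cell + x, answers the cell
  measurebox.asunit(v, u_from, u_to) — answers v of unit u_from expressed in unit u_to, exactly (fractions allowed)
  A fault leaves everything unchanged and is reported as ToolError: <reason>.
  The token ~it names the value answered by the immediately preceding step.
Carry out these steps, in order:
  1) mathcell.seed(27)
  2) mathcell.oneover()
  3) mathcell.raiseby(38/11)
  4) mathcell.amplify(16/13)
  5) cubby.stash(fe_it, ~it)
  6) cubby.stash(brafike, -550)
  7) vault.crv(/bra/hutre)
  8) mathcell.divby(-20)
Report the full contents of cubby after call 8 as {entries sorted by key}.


Answer: {brafike=-550, di=grag_iz, fe_it=16592/3861, ku=1949-11-29}

Derivation:
[in] mathcell.seed x→27
[out] 27
[in] mathcell.oneover
[out] 1/27
[in] mathcell.raiseby x→38/11
[out] 1037/297
[in] mathcell.amplify x→16/13
[out] 16592/3861
[in] cubby.stash k→fe_it v→~it
[out] nil
[in] cubby.stash k→brafike v→-550
[out] nil
[in] vault.crv p→/bra/hutre
[out] ok
[in] mathcell.divby x→-20
[out] -4148/19305


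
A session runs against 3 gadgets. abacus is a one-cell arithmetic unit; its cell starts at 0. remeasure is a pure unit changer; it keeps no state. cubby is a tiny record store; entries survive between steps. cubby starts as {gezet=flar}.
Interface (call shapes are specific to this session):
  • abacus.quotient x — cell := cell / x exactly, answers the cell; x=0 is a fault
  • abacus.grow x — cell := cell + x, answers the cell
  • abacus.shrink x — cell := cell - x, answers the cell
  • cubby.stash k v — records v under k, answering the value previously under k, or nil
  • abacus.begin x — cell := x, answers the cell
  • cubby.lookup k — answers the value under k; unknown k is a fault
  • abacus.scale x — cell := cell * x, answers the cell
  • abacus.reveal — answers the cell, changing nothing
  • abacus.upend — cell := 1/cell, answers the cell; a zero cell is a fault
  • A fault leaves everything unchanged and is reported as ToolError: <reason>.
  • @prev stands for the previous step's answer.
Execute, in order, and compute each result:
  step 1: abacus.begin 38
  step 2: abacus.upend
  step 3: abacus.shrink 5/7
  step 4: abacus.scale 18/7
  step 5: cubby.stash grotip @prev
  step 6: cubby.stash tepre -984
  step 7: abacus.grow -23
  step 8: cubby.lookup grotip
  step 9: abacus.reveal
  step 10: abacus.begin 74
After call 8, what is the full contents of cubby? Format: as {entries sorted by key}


I run begin(x→38), yielding 38.
Now I run upend(), which returns 1/38.
Using shrink(x→5/7), which returns -183/266.
I try scale(x→18/7), and get -1647/931.
I try stash(k→grotip, v→@prev), giving nil.
I run stash(k→tepre, v→-984): nil.
Then grow(x→-23), and see -23060/931.
Now I run lookup(k→grotip): -1647/931.
Calling reveal(), yielding -23060/931.
I run begin(x→74), and see 74.

Answer: {gezet=flar, grotip=-1647/931, tepre=-984}


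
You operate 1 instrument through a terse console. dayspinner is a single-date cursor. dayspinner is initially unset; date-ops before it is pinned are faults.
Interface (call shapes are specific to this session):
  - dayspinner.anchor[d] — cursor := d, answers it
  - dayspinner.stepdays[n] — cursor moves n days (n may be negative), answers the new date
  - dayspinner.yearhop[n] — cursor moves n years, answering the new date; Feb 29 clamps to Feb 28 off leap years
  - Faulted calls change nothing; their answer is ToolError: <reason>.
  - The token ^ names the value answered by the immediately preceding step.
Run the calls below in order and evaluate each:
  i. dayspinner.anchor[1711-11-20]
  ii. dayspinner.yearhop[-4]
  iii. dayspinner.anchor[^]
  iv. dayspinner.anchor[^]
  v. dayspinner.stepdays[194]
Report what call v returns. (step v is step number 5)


% 1. dayspinner.anchor(d: 1711-11-20) => 1711-11-20
% 2. dayspinner.yearhop(n: -4) => 1707-11-20
% 3. dayspinner.anchor(d: ^) => 1707-11-20
% 4. dayspinner.anchor(d: ^) => 1707-11-20
% 5. dayspinner.stepdays(n: 194) => 1708-06-01

Answer: 1708-06-01


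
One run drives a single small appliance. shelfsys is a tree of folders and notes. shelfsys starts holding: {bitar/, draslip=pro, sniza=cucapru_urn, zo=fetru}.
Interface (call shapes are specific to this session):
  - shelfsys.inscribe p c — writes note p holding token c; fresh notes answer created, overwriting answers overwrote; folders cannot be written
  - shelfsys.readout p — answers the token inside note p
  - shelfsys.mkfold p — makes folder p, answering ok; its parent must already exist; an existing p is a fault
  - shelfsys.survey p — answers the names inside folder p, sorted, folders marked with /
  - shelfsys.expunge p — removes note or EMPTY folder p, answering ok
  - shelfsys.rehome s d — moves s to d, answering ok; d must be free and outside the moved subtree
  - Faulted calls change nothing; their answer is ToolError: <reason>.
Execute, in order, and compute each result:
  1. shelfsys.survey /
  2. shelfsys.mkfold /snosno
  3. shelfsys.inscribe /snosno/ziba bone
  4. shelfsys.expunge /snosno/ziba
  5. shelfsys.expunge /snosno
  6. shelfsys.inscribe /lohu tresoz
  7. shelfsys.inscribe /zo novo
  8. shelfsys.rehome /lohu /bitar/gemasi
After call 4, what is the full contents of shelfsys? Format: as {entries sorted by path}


Answer: {bitar/, draslip=pro, sniza=cucapru_urn, snosno/, zo=fetru}

Derivation:
→ shelfsys.survey(p=/)
← [bitar/, draslip, sniza, zo]
→ shelfsys.mkfold(p=/snosno)
← ok
→ shelfsys.inscribe(p=/snosno/ziba, c=bone)
← created
→ shelfsys.expunge(p=/snosno/ziba)
← ok
→ shelfsys.expunge(p=/snosno)
← ok
→ shelfsys.inscribe(p=/lohu, c=tresoz)
← created
→ shelfsys.inscribe(p=/zo, c=novo)
← overwrote
→ shelfsys.rehome(s=/lohu, d=/bitar/gemasi)
← ok


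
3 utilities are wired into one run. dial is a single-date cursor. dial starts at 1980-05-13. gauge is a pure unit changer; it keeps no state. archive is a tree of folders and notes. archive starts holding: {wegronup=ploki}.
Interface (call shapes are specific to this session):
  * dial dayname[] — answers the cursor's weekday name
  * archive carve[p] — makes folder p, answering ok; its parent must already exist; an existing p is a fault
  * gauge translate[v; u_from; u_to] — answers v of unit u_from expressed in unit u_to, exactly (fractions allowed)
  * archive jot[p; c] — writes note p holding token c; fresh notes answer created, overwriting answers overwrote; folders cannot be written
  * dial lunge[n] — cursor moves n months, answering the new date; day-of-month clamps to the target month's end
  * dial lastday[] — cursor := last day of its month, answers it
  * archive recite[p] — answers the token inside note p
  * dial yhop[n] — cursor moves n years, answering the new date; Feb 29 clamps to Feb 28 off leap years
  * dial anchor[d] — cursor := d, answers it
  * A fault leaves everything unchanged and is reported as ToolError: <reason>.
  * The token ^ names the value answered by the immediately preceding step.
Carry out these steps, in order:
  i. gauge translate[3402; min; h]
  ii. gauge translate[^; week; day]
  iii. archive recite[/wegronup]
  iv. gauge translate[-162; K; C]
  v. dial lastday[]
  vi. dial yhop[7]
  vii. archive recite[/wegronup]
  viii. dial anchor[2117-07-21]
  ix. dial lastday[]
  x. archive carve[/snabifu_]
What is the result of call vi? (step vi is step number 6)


// 1. gauge translate(v: 3402, u_from: min, u_to: h) ~> 567/10
// 2. gauge translate(v: ^, u_from: week, u_to: day) ~> 3969/10
// 3. archive recite(p: /wegronup) ~> ploki
// 4. gauge translate(v: -162, u_from: K, u_to: C) ~> -8703/20
// 5. dial lastday() ~> 1980-05-31
// 6. dial yhop(n: 7) ~> 1987-05-31
// 7. archive recite(p: /wegronup) ~> ploki
// 8. dial anchor(d: 2117-07-21) ~> 2117-07-21
// 9. dial lastday() ~> 2117-07-31
// 10. archive carve(p: /snabifu_) ~> ok

Answer: 1987-05-31


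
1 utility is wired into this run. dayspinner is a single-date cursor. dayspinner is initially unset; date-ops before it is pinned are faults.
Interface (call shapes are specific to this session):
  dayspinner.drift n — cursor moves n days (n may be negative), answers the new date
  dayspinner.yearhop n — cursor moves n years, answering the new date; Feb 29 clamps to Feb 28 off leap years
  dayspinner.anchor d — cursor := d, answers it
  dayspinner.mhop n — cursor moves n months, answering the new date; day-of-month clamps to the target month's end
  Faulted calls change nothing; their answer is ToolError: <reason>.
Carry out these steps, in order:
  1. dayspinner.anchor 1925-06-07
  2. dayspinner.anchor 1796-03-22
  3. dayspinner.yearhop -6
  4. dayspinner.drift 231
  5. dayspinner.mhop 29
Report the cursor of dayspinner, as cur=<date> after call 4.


Answer: cur=1790-11-08

Derivation:
·→ dayspinner.anchor(1925-06-07)
·← 1925-06-07
·→ dayspinner.anchor(1796-03-22)
·← 1796-03-22
·→ dayspinner.yearhop(-6)
·← 1790-03-22
·→ dayspinner.drift(231)
·← 1790-11-08
·→ dayspinner.mhop(29)
·← 1793-04-08


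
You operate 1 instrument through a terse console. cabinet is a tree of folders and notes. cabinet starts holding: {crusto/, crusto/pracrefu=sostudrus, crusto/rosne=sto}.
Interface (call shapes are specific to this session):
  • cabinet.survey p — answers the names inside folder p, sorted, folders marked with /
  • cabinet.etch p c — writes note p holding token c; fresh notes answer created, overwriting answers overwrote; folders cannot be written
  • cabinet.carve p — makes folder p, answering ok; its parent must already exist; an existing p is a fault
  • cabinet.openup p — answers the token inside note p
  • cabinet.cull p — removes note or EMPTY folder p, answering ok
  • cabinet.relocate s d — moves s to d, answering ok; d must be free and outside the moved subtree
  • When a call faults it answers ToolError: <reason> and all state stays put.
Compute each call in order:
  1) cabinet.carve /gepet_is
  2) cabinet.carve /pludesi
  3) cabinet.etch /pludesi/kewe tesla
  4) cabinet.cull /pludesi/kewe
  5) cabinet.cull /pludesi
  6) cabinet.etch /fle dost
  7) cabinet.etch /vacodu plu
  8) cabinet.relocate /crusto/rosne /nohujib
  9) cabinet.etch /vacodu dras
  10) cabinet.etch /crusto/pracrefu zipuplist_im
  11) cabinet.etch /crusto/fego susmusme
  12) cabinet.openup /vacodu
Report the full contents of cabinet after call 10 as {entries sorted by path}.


Act: cabinet.carve[/gepet_is]
Obs: ok
Act: cabinet.carve[/pludesi]
Obs: ok
Act: cabinet.etch[/pludesi/kewe; tesla]
Obs: created
Act: cabinet.cull[/pludesi/kewe]
Obs: ok
Act: cabinet.cull[/pludesi]
Obs: ok
Act: cabinet.etch[/fle; dost]
Obs: created
Act: cabinet.etch[/vacodu; plu]
Obs: created
Act: cabinet.relocate[/crusto/rosne; /nohujib]
Obs: ok
Act: cabinet.etch[/vacodu; dras]
Obs: overwrote
Act: cabinet.etch[/crusto/pracrefu; zipuplist_im]
Obs: overwrote
Act: cabinet.etch[/crusto/fego; susmusme]
Obs: created
Act: cabinet.openup[/vacodu]
Obs: dras

Answer: {crusto/, crusto/pracrefu=zipuplist_im, fle=dost, gepet_is/, nohujib=sto, vacodu=dras}


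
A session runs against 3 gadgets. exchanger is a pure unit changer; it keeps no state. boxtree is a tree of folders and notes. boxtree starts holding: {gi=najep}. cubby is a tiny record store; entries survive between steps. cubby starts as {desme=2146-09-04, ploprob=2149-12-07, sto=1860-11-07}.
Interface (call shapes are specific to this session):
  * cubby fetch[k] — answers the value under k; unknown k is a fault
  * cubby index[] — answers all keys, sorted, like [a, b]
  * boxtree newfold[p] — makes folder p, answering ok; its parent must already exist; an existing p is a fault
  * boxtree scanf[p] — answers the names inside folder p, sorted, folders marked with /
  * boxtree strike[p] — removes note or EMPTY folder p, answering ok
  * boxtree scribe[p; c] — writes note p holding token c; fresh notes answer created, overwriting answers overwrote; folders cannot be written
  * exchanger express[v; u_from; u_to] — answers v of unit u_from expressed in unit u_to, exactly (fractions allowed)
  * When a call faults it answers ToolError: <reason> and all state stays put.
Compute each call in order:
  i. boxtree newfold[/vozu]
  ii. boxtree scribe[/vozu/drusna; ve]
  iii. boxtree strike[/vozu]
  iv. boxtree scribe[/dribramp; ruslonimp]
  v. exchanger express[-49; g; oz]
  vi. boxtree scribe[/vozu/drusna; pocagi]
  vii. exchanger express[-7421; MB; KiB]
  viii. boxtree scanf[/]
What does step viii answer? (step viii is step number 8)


CALL boxtree newfold[p→/vozu]
RET  ok
CALL boxtree scribe[p→/vozu/drusna; c→ve]
RET  created
CALL boxtree strike[p→/vozu]
RET  ToolError: not empty
CALL boxtree scribe[p→/dribramp; c→ruslonimp]
RET  created
CALL exchanger express[v→-49; u_from→g; u_to→oz]
RET  -11200000/6479891
CALL boxtree scribe[p→/vozu/drusna; c→pocagi]
RET  overwrote
CALL exchanger express[v→-7421; u_from→MB; u_to→KiB]
RET  -115953125/16
CALL boxtree scanf[p→/]
RET  [dribramp, gi, vozu/]

Answer: [dribramp, gi, vozu/]


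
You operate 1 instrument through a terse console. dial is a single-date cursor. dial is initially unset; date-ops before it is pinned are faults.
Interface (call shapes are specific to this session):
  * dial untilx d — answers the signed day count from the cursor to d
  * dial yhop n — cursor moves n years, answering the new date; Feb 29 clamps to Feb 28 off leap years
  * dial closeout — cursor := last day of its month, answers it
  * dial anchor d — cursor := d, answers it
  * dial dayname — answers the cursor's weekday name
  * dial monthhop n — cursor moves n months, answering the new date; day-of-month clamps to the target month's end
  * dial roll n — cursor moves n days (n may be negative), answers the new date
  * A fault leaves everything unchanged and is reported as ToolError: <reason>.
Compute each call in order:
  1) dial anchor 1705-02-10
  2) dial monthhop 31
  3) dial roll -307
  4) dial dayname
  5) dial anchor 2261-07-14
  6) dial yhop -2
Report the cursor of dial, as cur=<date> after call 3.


Answer: cur=1706-11-07

Derivation:
% dial anchor(1705-02-10) : 1705-02-10
% dial monthhop(31) : 1707-09-10
% dial roll(-307) : 1706-11-07
% dial dayname() : Sunday
% dial anchor(2261-07-14) : 2261-07-14
% dial yhop(-2) : 2259-07-14


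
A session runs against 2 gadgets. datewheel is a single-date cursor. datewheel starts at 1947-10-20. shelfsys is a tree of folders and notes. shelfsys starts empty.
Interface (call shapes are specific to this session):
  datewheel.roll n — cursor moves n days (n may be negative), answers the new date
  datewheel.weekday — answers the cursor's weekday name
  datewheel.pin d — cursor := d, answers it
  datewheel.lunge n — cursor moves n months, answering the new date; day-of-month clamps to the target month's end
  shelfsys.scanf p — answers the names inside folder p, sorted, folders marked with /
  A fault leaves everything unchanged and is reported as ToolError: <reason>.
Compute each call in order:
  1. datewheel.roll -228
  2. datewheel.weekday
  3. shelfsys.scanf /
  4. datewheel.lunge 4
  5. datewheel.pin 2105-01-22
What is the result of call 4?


Answer: 1947-07-06

Derivation:
// 1. datewheel.roll(n→-228) : 1947-03-06
// 2. datewheel.weekday() : Thursday
// 3. shelfsys.scanf(p→/) : []
// 4. datewheel.lunge(n→4) : 1947-07-06
// 5. datewheel.pin(d→2105-01-22) : 2105-01-22


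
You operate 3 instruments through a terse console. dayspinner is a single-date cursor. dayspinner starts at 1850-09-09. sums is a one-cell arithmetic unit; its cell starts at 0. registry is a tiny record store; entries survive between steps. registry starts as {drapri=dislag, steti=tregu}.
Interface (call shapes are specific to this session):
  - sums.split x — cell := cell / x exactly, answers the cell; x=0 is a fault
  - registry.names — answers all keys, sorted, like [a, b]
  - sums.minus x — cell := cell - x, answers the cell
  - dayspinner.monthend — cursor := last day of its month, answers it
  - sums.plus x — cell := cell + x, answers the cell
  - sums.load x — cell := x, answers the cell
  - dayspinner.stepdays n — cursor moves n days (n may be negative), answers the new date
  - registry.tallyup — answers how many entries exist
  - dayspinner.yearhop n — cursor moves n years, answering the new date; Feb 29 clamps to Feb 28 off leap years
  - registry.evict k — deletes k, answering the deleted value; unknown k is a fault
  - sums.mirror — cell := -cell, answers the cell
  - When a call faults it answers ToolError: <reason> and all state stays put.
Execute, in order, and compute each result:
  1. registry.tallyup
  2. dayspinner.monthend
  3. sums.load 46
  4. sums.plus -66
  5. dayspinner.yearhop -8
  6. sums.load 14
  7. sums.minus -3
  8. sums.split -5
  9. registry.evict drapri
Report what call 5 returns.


Answer: 1842-09-30

Derivation:
I run registry.tallyup, and see 2.
Invoking dayspinner.monthend(), yielding 1850-09-30.
I try sums.load with x: 46, giving 46.
I invoke sums.plus with x: -66, and observe -20.
I try dayspinner.yearhop with n: -8, — result: 1842-09-30.
I run sums.load with x: 14, and see 14.
I use sums.minus with x: -3, and get 17.
Then sums.split with x: -5, which returns -17/5.
Now I run registry.evict with k: drapri, which returns dislag.


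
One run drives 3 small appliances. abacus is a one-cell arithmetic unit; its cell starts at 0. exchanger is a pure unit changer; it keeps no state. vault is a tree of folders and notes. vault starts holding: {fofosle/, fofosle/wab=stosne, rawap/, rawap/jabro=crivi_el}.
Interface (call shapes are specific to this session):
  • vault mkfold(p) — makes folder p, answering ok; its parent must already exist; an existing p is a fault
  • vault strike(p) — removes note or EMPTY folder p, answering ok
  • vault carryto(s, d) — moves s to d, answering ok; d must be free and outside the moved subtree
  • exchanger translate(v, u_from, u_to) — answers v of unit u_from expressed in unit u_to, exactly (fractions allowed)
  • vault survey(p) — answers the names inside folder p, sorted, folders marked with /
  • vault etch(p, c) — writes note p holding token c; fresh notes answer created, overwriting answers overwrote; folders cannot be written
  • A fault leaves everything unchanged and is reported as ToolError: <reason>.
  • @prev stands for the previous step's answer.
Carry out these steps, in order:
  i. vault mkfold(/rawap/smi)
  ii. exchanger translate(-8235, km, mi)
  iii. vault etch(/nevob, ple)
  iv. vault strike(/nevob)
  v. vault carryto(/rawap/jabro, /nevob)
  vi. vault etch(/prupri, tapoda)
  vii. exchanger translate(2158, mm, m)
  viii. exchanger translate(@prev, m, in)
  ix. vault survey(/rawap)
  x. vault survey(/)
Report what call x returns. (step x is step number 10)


-> vault mkfold(p: /rawap/smi)
<- ok
-> exchanger translate(v: -8235, u_from: km, u_to: mi)
<- -14296875/2794
-> vault etch(p: /nevob, c: ple)
<- created
-> vault strike(p: /nevob)
<- ok
-> vault carryto(s: /rawap/jabro, d: /nevob)
<- ok
-> vault etch(p: /prupri, c: tapoda)
<- created
-> exchanger translate(v: 2158, u_from: mm, u_to: m)
<- 1079/500
-> exchanger translate(v: @prev, u_from: m, u_to: in)
<- 10790/127
-> vault survey(p: /rawap)
<- [smi/]
-> vault survey(p: /)
<- [fofosle/, nevob, prupri, rawap/]

Answer: [fofosle/, nevob, prupri, rawap/]


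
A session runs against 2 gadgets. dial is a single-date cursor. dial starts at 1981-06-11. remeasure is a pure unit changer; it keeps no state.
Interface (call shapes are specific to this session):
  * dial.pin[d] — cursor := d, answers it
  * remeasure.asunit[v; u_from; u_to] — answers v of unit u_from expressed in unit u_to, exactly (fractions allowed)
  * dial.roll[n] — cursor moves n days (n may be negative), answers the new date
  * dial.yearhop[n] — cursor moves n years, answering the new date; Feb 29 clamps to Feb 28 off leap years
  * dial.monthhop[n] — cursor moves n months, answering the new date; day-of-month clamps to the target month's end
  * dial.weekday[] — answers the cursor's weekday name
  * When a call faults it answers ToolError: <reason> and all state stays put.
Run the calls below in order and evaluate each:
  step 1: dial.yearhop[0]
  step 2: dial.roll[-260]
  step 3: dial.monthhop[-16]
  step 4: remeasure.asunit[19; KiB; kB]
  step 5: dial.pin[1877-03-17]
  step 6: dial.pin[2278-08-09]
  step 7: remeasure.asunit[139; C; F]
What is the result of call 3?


Answer: 1979-05-24

Derivation:
% yearhop(0) == 1981-06-11
% roll(-260) == 1980-09-24
% monthhop(-16) == 1979-05-24
% asunit(19, KiB, kB) == 2432/125
% pin(1877-03-17) == 1877-03-17
% pin(2278-08-09) == 2278-08-09
% asunit(139, C, F) == 1411/5


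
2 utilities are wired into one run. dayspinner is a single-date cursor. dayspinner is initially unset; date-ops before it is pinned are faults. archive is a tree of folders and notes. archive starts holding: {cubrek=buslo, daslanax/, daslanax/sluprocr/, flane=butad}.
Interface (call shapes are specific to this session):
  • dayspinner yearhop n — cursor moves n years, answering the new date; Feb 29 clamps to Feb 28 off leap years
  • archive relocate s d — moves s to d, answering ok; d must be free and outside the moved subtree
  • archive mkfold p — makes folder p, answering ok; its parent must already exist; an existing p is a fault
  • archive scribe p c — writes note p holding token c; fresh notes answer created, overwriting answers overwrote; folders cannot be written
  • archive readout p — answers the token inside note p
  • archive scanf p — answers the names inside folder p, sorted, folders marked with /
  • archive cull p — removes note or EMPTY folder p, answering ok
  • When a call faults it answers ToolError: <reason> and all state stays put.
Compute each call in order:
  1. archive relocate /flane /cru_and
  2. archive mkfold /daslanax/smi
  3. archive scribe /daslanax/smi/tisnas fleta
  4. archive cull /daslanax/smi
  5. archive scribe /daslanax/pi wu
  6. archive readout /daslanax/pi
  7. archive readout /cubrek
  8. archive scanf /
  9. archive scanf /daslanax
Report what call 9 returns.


Answer: [pi, sluprocr/, smi/]

Derivation:
>> archive relocate(/flane, /cru_and)
<< ok
>> archive mkfold(/daslanax/smi)
<< ok
>> archive scribe(/daslanax/smi/tisnas, fleta)
<< created
>> archive cull(/daslanax/smi)
<< ToolError: not empty
>> archive scribe(/daslanax/pi, wu)
<< created
>> archive readout(/daslanax/pi)
<< wu
>> archive readout(/cubrek)
<< buslo
>> archive scanf(/)
<< [cru_and, cubrek, daslanax/]
>> archive scanf(/daslanax)
<< [pi, sluprocr/, smi/]


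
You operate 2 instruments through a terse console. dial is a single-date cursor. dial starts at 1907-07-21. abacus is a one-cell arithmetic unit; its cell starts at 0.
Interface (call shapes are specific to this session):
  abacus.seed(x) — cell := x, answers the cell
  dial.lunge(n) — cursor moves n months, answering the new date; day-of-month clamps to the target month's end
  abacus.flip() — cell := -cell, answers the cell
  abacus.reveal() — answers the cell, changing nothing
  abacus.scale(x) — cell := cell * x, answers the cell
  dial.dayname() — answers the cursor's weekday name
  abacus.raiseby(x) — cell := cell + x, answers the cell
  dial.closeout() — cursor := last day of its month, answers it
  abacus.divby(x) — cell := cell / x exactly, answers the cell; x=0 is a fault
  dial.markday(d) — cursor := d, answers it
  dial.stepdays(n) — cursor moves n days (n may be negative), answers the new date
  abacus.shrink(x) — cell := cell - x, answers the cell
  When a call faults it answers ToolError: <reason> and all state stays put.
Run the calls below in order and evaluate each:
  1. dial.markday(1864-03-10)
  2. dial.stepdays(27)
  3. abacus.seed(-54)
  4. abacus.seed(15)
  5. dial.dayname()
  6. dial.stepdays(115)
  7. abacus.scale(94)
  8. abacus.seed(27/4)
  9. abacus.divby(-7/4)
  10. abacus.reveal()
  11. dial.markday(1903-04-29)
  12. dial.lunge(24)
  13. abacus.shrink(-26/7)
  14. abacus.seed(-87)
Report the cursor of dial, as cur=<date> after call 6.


Invoking markday(d='1864-03-10'), giving 1864-03-10.
I run stepdays(n='27'), and get 1864-04-06.
Then seed(x='-54'), which returns -54.
Then seed(x='15'), → 15.
Using dayname(), and get Wednesday.
Now I run stepdays(n='115'), giving 1864-07-30.
Then scale(x='94'), and see 1410.
Using seed(x='27/4'), and get 27/4.
Using divby(x='-7/4'), which returns -27/7.
Next I call reveal, and get -27/7.
Using markday(d='1903-04-29'), → 1903-04-29.
Using lunge(n='24'), and get 1905-04-29.
Invoking shrink(x='-26/7'), which returns -1/7.
I try seed(x='-87'): -87.

Answer: cur=1864-07-30


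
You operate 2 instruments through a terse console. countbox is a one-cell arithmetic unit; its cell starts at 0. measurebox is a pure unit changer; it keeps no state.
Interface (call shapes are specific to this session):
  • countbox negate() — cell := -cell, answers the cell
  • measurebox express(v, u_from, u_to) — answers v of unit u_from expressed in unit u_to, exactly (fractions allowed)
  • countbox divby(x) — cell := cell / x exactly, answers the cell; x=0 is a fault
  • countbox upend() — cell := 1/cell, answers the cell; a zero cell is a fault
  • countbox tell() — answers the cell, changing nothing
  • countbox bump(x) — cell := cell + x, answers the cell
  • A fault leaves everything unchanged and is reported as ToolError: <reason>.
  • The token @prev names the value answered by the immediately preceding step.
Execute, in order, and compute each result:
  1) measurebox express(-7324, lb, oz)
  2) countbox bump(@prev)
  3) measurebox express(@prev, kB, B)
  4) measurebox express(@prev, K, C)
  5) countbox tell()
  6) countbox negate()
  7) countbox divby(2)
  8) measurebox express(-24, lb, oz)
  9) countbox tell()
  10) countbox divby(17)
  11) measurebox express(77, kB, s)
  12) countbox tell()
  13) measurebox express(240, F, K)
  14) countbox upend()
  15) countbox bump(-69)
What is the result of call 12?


Answer: 58592/17

Derivation:
→ measurebox express(-7324, lb, oz)
← -117184
→ countbox bump(@prev)
← -117184
→ measurebox express(@prev, kB, B)
← -117184000
→ measurebox express(@prev, K, C)
← -2343685463/20
→ countbox tell()
← -117184
→ countbox negate()
← 117184
→ countbox divby(2)
← 58592
→ measurebox express(-24, lb, oz)
← -384
→ countbox tell()
← 58592
→ countbox divby(17)
← 58592/17
→ measurebox express(77, kB, s)
← ToolError: incompatible units
→ countbox tell()
← 58592/17
→ measurebox express(240, F, K)
← 69967/180
→ countbox upend()
← 17/58592
→ countbox bump(-69)
← -4042831/58592


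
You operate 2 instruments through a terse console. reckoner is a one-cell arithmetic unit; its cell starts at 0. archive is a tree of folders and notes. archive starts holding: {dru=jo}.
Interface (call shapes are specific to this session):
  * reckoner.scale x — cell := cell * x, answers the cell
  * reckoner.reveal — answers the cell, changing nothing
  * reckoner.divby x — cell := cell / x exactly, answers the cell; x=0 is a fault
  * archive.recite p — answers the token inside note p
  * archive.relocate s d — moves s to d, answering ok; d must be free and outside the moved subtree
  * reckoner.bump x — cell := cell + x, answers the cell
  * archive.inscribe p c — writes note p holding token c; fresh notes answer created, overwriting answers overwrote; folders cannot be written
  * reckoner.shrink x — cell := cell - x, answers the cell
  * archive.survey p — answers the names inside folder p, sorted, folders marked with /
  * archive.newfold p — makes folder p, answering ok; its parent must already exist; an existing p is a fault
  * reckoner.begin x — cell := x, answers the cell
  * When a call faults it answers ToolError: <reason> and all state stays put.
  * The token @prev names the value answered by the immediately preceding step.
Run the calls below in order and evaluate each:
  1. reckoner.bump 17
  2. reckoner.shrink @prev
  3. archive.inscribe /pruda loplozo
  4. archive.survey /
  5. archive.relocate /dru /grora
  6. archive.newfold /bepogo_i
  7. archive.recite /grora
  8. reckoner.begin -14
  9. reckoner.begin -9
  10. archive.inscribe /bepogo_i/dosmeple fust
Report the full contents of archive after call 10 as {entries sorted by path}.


>> bump(x: 17)
<< 17
>> shrink(x: @prev)
<< 0
>> inscribe(p: /pruda, c: loplozo)
<< created
>> survey(p: /)
<< [dru, pruda]
>> relocate(s: /dru, d: /grora)
<< ok
>> newfold(p: /bepogo_i)
<< ok
>> recite(p: /grora)
<< jo
>> begin(x: -14)
<< -14
>> begin(x: -9)
<< -9
>> inscribe(p: /bepogo_i/dosmeple, c: fust)
<< created

Answer: {bepogo_i/, bepogo_i/dosmeple=fust, grora=jo, pruda=loplozo}
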